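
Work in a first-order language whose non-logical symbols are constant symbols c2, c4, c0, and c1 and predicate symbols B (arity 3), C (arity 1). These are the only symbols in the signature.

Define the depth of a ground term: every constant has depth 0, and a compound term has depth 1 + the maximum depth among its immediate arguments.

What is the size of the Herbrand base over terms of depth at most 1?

First count ground terms of depth ≤ 1.
With no function symbols every ground term is a constant, so there are exactly 4 ground terms at every depth bound.
N_0 = 4
N_1 = 4
Explicitly: c2, c4, c0, c1.
So |H| = 4.
Ground atoms are formed by filling each argument slot of a predicate with a term from H, so an r-ary predicate gives |H|^r atoms:
  B: 4^3 = 64;  C: 4
Total ground atoms: 64 + 4 = 68.

68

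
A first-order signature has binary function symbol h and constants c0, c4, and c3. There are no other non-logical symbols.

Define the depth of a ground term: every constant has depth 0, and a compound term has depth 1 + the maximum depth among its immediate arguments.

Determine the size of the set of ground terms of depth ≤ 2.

Let N_k count ground terms of depth at most k. Each non-constant term of depth ≤ k is some function symbol applied to depth-≤(k−1) arguments, giving N_k = 3 + N_{k-1}^2.
N_0 = 3
N_1 = 3 + 3^2 = 12
N_2 = 3 + 12^2 = 147

147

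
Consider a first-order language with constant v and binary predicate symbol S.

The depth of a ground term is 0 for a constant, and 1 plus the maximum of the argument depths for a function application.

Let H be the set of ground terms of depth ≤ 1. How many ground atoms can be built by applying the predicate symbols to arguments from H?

1

First count ground terms of depth ≤ 1.
With no function symbols every ground term is a constant, so there is exactly 1 ground term at every depth bound.
N_0 = 1
N_1 = 1
Explicitly: v.
So |H| = 1.
For each predicate symbol, the number of ground atoms is |H| raised to its arity; summing:
  S: 1^2 = 1
Total ground atoms: 1.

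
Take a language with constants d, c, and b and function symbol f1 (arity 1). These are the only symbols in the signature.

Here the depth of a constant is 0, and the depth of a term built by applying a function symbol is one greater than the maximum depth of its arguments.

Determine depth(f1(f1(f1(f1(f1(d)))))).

5

depth(f1(d)) = 1 + depth(d) = 1 + 0 = 1
depth(f1(f1(d))) = 1 + depth(f1(d)) = 1 + 1 = 2
depth(f1(f1(f1(d)))) = 1 + depth(f1(f1(d))) = 1 + 2 = 3
depth(f1(f1(f1(f1(d))))) = 1 + depth(f1(f1(f1(d)))) = 1 + 3 = 4
depth(f1(f1(f1(f1(f1(d)))))) = 1 + depth(f1(f1(f1(f1(d))))) = 1 + 4 = 5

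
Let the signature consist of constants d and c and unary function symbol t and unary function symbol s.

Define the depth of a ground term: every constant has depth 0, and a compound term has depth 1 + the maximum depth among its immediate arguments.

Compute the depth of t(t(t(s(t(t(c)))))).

depth(t(c)) = 1 + depth(c) = 1 + 0 = 1
depth(t(t(c))) = 1 + depth(t(c)) = 1 + 1 = 2
depth(s(t(t(c)))) = 1 + depth(t(t(c))) = 1 + 2 = 3
depth(t(s(t(t(c))))) = 1 + depth(s(t(t(c)))) = 1 + 3 = 4
depth(t(t(s(t(t(c)))))) = 1 + depth(t(s(t(t(c))))) = 1 + 4 = 5
depth(t(t(t(s(t(t(c))))))) = 1 + depth(t(t(s(t(t(c)))))) = 1 + 5 = 6

6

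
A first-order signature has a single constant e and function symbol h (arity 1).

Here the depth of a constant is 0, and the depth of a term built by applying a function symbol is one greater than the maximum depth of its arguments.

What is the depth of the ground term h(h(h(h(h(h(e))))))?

depth(h(e)) = 1 + depth(e) = 1 + 0 = 1
depth(h(h(e))) = 1 + depth(h(e)) = 1 + 1 = 2
depth(h(h(h(e)))) = 1 + depth(h(h(e))) = 1 + 2 = 3
depth(h(h(h(h(e))))) = 1 + depth(h(h(h(e)))) = 1 + 3 = 4
depth(h(h(h(h(h(e)))))) = 1 + depth(h(h(h(h(e))))) = 1 + 4 = 5
depth(h(h(h(h(h(h(e))))))) = 1 + depth(h(h(h(h(h(e)))))) = 1 + 5 = 6

6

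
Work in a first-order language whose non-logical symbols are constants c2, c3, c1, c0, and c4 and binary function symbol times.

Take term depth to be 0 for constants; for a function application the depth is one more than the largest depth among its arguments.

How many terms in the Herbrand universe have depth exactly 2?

Count level by level. With function symbols times/2, the terms of depth ≤ k are the 5 constants together with each function applied to depth-≤(k−1) tuples, so N_k = 5 + N_{k-1}^2.
N_0 = 5
N_1 = 5 + 5^2 = 30
N_2 = 5 + 30^2 = 905
Terms of depth exactly 2: N_2 − N_1 = 905 − 30 = 875.

875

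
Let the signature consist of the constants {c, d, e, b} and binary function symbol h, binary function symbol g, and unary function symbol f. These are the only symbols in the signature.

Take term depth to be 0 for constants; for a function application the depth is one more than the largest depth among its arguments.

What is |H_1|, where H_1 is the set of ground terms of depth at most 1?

If N_k denotes the number of depth-≤k ground terms, the 4 constants give N_0 = 4, and each function symbol of arity r contributes N_{k-1}^r new terms at level k: N_k = 4 + N_{k-1}^2 + N_{k-1}^2 + N_{k-1}.
N_0 = 4
N_1 = 4 + 4^2 + 4^2 + 4 = 40

40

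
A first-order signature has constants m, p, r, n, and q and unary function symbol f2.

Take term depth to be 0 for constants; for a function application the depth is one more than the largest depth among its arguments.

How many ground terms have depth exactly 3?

Write N_k for the number of ground terms of depth ≤ k. A term of depth ≤ k is either a constant or a function symbol applied to arguments of depth ≤ k−1, so N_k = 5 + N_{k-1}.
N_0 = 5
N_1 = 5 + 5 = 10
N_2 = 5 + 10 = 15
N_3 = 5 + 15 = 20
Terms of depth exactly 3: N_3 − N_2 = 20 − 15 = 5.

5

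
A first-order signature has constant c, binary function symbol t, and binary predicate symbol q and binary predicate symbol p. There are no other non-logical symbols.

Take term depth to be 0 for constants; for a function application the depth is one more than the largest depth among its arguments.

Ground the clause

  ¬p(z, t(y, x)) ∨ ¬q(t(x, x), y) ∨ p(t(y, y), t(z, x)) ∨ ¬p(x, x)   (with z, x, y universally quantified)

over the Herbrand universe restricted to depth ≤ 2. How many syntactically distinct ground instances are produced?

Ground terms of depth ≤ 2:
  Count level by level. With function symbols t/2, the terms of depth ≤ k are the 1 constant together with each function applied to depth-≤(k−1) tuples, so N_k = 1 + N_{k-1}^2.
  N_0 = 1
  N_1 = 1 + 1^2 = 2
  N_2 = 1 + 2^2 = 5
So there are 5 ground terms available for substitution.
The clause has 3 distinct variables (z, x, y), each appearing in the body. In the free term algebra distinct substitutions yield syntactically distinct ground instances.
Number of ground instances = 5^3 = 125.

125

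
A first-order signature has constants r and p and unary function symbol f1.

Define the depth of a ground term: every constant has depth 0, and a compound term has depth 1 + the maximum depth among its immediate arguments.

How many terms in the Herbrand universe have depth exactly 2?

2

Write N_k for the number of ground terms of depth ≤ k. A term of depth ≤ k is either a constant or a function symbol applied to arguments of depth ≤ k−1, so N_k = 2 + N_{k-1}.
N_0 = 2
N_1 = 2 + 2 = 4
N_2 = 2 + 4 = 6
Terms of depth exactly 2: N_2 − N_1 = 6 − 4 = 2.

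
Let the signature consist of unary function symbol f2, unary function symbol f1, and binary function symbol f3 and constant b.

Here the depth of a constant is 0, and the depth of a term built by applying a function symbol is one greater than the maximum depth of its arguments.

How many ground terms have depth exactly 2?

21

Let N_k = |{terms of depth ≤ k}|. Then N_0 = 1 and N_k = 1 + N_{k-1} + N_{k-1} + N_{k-1}^2 for k ≥ 1 (one summand per function symbol, arity giving the exponent).
N_0 = 1
N_1 = 1 + 1 + 1 + 1^2 = 4
N_2 = 1 + 4 + 4 + 4^2 = 25
Terms of depth exactly 2: N_2 − N_1 = 25 − 4 = 21.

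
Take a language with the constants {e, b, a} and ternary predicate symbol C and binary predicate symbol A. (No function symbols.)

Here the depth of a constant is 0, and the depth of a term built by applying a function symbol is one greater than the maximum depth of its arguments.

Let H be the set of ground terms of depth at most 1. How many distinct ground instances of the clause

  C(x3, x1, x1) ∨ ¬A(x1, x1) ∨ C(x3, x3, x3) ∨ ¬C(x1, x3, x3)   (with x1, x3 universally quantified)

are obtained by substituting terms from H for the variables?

Ground terms of depth ≤ 1:
  With no function symbols every ground term is a constant, so there are exactly 3 ground terms at every depth bound.
  N_0 = 3
  N_1 = 3
  Explicitly: e, b, a.
So there are 3 ground terms available for substitution.
Each of x1, x3 ranges independently over the available ground terms, and distinct assignments produce distinct instances.
Number of ground instances = 3^2 = 9.

9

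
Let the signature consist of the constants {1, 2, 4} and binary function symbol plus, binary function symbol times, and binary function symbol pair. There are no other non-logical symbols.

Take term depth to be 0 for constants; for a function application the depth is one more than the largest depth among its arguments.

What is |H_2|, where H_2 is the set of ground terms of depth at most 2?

If N_k denotes the number of depth-≤k ground terms, the 3 constants give N_0 = 3, and each function symbol of arity r contributes N_{k-1}^r new terms at level k: N_k = 3 + N_{k-1}^2 + N_{k-1}^2 + N_{k-1}^2.
N_0 = 3
N_1 = 3 + 3^2 + 3^2 + 3^2 = 30
N_2 = 3 + 30^2 + 30^2 + 30^2 = 2703

2703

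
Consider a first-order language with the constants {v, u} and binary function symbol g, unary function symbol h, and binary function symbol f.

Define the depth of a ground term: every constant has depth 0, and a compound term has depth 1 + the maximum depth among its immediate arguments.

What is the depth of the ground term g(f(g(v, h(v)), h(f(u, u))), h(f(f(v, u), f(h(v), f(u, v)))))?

5

depth(h(v)) = 1 + depth(v) = 1 + 0 = 1
depth(g(v, h(v))) = 1 + max(0, 1) = 2
depth(f(u, u)) = 1 + max(0, 0) = 1
depth(h(f(u, u))) = 1 + depth(f(u, u)) = 1 + 1 = 2
depth(f(g(v, h(v)), h(f(u, u)))) = 1 + max(2, 2) = 3
depth(f(v, u)) = 1 + max(0, 0) = 1
depth(f(u, v)) = 1 + max(0, 0) = 1
depth(f(h(v), f(u, v))) = 1 + max(1, 1) = 2
depth(f(f(v, u), f(h(v), f(u, v)))) = 1 + max(1, 2) = 3
depth(h(f(f(v, u), f(h(v), f(u, v))))) = 1 + depth(f(f(v, u), f(h(v), f(u, v)))) = 1 + 3 = 4
depth(g(f(g(v, h(v)), h(f(u, u))), h(f(f(v, u), f(h(v), f(u, v)))))) = 1 + max(3, 4) = 5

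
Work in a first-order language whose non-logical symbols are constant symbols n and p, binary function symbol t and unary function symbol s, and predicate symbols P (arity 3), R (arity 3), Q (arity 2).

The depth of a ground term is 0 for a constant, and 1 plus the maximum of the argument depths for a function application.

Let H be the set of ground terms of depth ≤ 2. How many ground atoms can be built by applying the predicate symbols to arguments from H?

815924

First count ground terms of depth ≤ 2.
Let N_k = |{terms of depth ≤ k}|. Then N_0 = 2 and N_k = 2 + N_{k-1}^2 + N_{k-1} for k ≥ 1 (one summand per function symbol, arity giving the exponent).
N_0 = 2
N_1 = 2 + 2^2 + 2 = 8
N_2 = 2 + 8^2 + 8 = 74
So |H| = 74.
Each predicate of arity r yields |H|^r ground atoms (one per choice of an r-tuple from H):
  P: 74^3 = 405224;  R: 74^3 = 405224;  Q: 74^2 = 5476
Total ground atoms: 405224 + 405224 + 5476 = 815924.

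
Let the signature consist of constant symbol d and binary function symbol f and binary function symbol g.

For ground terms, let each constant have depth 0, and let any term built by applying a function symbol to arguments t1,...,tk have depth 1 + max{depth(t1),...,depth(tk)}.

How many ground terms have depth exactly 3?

704

Write N_k for the number of ground terms of depth ≤ k. A term of depth ≤ k is either a constant or a function symbol applied to arguments of depth ≤ k−1, so N_k = 1 + N_{k-1}^2 + N_{k-1}^2.
N_0 = 1
N_1 = 1 + 1^2 + 1^2 = 3
N_2 = 1 + 3^2 + 3^2 = 19
N_3 = 1 + 19^2 + 19^2 = 723
Terms of depth exactly 3: N_3 − N_2 = 723 − 19 = 704.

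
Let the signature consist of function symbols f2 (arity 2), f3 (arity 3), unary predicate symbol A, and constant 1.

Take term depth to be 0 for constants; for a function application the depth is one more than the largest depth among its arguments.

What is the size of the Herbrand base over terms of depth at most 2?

37

First count ground terms of depth ≤ 2.
If N_k denotes the number of depth-≤k ground terms, the 1 constant gives N_0 = 1, and each function symbol of arity r contributes N_{k-1}^r new terms at level k: N_k = 1 + N_{k-1}^2 + N_{k-1}^3.
N_0 = 1
N_1 = 1 + 1^2 + 1^3 = 3
N_2 = 1 + 3^2 + 3^3 = 37
So |H| = 37.
For each predicate symbol, the number of ground atoms is |H| raised to its arity; summing:
  A: 37
Total ground atoms: 37.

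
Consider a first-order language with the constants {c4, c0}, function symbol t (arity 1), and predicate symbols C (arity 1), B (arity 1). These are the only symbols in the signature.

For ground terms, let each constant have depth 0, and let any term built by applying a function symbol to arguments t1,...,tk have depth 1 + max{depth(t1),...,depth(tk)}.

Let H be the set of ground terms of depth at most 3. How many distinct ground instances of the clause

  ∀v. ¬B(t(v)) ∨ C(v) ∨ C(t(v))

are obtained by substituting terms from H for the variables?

Ground terms of depth ≤ 3:
  Let N_k count ground terms of depth at most k. Each non-constant term of depth ≤ k is some function symbol applied to depth-≤(k−1) arguments, giving N_k = 2 + N_{k-1}.
  N_0 = 2
  N_1 = 2 + 2 = 4
  N_2 = 2 + 4 = 6
  N_3 = 2 + 6 = 8
  Explicitly: c4, c0, t(c4), t(c0), t(t(c4)), t(t(c0)), t(t(t(c4))), t(t(t(c0))).
So there are 8 ground terms available for substitution.
The variable v ranges independently over the available ground terms, and distinct assignments produce distinct instances.
Number of ground instances = 8.

8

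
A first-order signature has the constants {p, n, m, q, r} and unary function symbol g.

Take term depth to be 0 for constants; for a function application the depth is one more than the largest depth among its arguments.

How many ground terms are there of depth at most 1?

10

Write N_k for the number of ground terms of depth ≤ k. A term of depth ≤ k is either a constant or a function symbol applied to arguments of depth ≤ k−1, so N_k = 5 + N_{k-1}.
N_0 = 5
N_1 = 5 + 5 = 10
Explicitly: p, n, m, q, r, g(p), g(n), g(m), g(q), g(r).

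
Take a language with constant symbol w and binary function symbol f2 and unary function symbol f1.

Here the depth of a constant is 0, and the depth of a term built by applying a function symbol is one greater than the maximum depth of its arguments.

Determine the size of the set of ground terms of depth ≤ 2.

13

Count level by level. With function symbols f2/2, f1/1, the terms of depth ≤ k are the 1 constant together with each function applied to depth-≤(k−1) tuples, so N_k = 1 + N_{k-1}^2 + N_{k-1}.
N_0 = 1
N_1 = 1 + 1^2 + 1 = 3
N_2 = 1 + 3^2 + 3 = 13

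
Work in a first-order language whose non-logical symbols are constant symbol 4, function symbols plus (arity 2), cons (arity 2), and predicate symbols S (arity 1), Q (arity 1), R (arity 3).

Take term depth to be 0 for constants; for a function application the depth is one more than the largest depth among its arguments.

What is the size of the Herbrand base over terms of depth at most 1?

33

First count ground terms of depth ≤ 1.
If N_k denotes the number of depth-≤k ground terms, the 1 constant gives N_0 = 1, and each function symbol of arity r contributes N_{k-1}^r new terms at level k: N_k = 1 + N_{k-1}^2 + N_{k-1}^2.
N_0 = 1
N_1 = 1 + 1^2 + 1^2 = 3
Explicitly: 4, plus(4, 4), cons(4, 4).
So |H| = 3.
For each predicate symbol, the number of ground atoms is |H| raised to its arity; summing:
  S: 3;  Q: 3;  R: 3^3 = 27
Total ground atoms: 3 + 3 + 27 = 33.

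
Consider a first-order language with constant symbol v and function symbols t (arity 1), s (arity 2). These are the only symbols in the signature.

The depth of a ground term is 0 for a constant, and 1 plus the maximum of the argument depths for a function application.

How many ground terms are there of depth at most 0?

Let N_k count ground terms of depth at most k. Each non-constant term of depth ≤ k is some function symbol applied to depth-≤(k−1) arguments, giving N_k = 1 + N_{k-1} + N_{k-1}^2.
N_0 = 1

1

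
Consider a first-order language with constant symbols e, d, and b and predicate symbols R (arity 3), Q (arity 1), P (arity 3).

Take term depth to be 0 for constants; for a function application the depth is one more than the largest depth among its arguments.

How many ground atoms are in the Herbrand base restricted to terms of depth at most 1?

First count ground terms of depth ≤ 1.
With no function symbols every ground term is a constant, so there are exactly 3 ground terms at every depth bound.
N_0 = 3
N_1 = 3
Explicitly: e, d, b.
So |H| = 3.
For each predicate symbol, the number of ground atoms is |H| raised to its arity; summing:
  R: 3^3 = 27;  Q: 3;  P: 3^3 = 27
Total ground atoms: 27 + 3 + 27 = 57.

57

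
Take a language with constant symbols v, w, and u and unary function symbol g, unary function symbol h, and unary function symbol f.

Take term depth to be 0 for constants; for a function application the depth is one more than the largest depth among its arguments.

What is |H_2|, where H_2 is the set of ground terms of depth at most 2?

Count level by level. With function symbols g/1, h/1, f/1, the terms of depth ≤ k are the 3 constants together with each function applied to depth-≤(k−1) tuples, so N_k = 3 + N_{k-1} + N_{k-1} + N_{k-1}.
N_0 = 3
N_1 = 3 + 3 + 3 + 3 = 12
N_2 = 3 + 12 + 12 + 12 = 39

39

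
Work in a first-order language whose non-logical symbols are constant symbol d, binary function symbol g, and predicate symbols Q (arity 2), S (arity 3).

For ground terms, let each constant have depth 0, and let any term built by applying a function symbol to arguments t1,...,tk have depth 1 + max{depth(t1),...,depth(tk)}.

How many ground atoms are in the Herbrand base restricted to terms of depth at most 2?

First count ground terms of depth ≤ 2.
If N_k denotes the number of depth-≤k ground terms, the 1 constant gives N_0 = 1, and each function symbol of arity r contributes N_{k-1}^r new terms at level k: N_k = 1 + N_{k-1}^2.
N_0 = 1
N_1 = 1 + 1^2 = 2
N_2 = 1 + 2^2 = 5
So |H| = 5.
For each predicate symbol, the number of ground atoms is |H| raised to its arity; summing:
  Q: 5^2 = 25;  S: 5^3 = 125
Total ground atoms: 25 + 125 = 150.

150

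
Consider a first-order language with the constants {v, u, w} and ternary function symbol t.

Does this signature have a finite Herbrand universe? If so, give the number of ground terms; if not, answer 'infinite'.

The signature has at least one function symbol (t, arity 3) and at least one constant (v).
Iterating t gives infinitely many distinct ground terms: v, t(v, v, v), t(t(v, v, v), t(v, v, v), t(v, v, v)), ...
So the Herbrand universe is infinite.

infinite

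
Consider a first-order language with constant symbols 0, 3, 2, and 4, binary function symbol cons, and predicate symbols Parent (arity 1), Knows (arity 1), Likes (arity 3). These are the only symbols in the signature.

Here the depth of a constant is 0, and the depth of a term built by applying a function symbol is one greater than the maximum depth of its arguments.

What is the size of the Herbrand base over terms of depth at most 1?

First count ground terms of depth ≤ 1.
Let N_k = |{terms of depth ≤ k}|. Then N_0 = 4 and N_k = 4 + N_{k-1}^2 for k ≥ 1 (one summand per function symbol, arity giving the exponent).
N_0 = 4
N_1 = 4 + 4^2 = 20
So |H| = 20.
For each predicate symbol, the number of ground atoms is |H| raised to its arity; summing:
  Parent: 20;  Knows: 20;  Likes: 20^3 = 8000
Total ground atoms: 20 + 20 + 8000 = 8040.

8040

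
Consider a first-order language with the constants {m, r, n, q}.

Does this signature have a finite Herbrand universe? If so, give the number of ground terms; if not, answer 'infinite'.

There are no function symbols, so every ground term is one of the 4 constants.
The Herbrand universe is {m, r, n, q}, which is finite with 4 elements.

4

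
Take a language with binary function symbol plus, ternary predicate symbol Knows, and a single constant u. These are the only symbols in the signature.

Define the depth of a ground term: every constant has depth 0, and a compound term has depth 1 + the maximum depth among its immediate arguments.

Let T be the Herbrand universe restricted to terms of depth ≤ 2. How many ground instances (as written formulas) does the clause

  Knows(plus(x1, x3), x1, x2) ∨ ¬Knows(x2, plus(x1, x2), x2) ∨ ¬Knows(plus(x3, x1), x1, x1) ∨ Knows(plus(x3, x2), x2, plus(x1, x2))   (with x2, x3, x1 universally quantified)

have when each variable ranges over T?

Ground terms of depth ≤ 2:
  Write N_k for the number of ground terms of depth ≤ k. A term of depth ≤ k is either a constant or a function symbol applied to arguments of depth ≤ k−1, so N_k = 1 + N_{k-1}^2.
  N_0 = 1
  N_1 = 1 + 1^2 = 2
  N_2 = 1 + 2^2 = 5
So there are 5 ground terms available for substitution.
The clause has 3 distinct variables (x2, x3, x1), each appearing in the body. In the free term algebra distinct substitutions yield syntactically distinct ground instances.
Number of ground instances = 5^3 = 125.

125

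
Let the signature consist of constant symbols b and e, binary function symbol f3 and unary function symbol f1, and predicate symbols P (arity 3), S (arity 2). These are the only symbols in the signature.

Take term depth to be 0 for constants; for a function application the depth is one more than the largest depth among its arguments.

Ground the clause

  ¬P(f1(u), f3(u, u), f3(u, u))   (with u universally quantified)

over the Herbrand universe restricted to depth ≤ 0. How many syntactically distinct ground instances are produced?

Ground terms of depth ≤ 0:
  Write N_k for the number of ground terms of depth ≤ k. A term of depth ≤ k is either a constant or a function symbol applied to arguments of depth ≤ k−1, so N_k = 2 + N_{k-1}^2 + N_{k-1}.
  N_0 = 2
  Explicitly: b, e.
So there are 2 ground terms available for substitution.
There is 1 variable to instantiate (u),  occurring in at least one literal, so different choices give different ground instances.
Number of ground instances = 2.

2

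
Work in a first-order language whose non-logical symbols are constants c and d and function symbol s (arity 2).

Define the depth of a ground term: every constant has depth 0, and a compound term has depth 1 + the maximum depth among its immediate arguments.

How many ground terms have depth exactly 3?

Count level by level. With function symbols s/2, the terms of depth ≤ k are the 2 constants together with each function applied to depth-≤(k−1) tuples, so N_k = 2 + N_{k-1}^2.
N_0 = 2
N_1 = 2 + 2^2 = 6
N_2 = 2 + 6^2 = 38
N_3 = 2 + 38^2 = 1446
Terms of depth exactly 3: N_3 − N_2 = 1446 − 38 = 1408.

1408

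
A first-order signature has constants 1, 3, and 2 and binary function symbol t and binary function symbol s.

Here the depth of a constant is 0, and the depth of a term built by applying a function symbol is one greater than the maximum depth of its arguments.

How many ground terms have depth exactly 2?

864

Count level by level. With function symbols t/2, s/2, the terms of depth ≤ k are the 3 constants together with each function applied to depth-≤(k−1) tuples, so N_k = 3 + N_{k-1}^2 + N_{k-1}^2.
N_0 = 3
N_1 = 3 + 3^2 + 3^2 = 21
N_2 = 3 + 21^2 + 21^2 = 885
Terms of depth exactly 2: N_2 − N_1 = 885 − 21 = 864.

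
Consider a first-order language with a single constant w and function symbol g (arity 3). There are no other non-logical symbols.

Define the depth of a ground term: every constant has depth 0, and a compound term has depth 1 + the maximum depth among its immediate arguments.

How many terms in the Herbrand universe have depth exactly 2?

7

Let N_k = |{terms of depth ≤ k}|. Then N_0 = 1 and N_k = 1 + N_{k-1}^3 for k ≥ 1 (one summand per function symbol, arity giving the exponent).
N_0 = 1
N_1 = 1 + 1^3 = 2
N_2 = 1 + 2^3 = 9
Terms of depth exactly 2: N_2 − N_1 = 9 − 2 = 7.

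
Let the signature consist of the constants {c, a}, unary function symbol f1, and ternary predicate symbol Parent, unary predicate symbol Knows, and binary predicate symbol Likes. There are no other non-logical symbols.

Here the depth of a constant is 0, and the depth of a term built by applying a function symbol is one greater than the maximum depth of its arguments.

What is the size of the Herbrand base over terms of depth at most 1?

84

First count ground terms of depth ≤ 1.
Count level by level. With function symbols f1/1, the terms of depth ≤ k are the 2 constants together with each function applied to depth-≤(k−1) tuples, so N_k = 2 + N_{k-1}.
N_0 = 2
N_1 = 2 + 2 = 4
So |H| = 4.
A ground atom is a predicate applied to a tuple of terms from H, so the count is the sum over predicates of |H|^arity:
  Parent: 4^3 = 64;  Knows: 4;  Likes: 4^2 = 16
Total ground atoms: 64 + 4 + 16 = 84.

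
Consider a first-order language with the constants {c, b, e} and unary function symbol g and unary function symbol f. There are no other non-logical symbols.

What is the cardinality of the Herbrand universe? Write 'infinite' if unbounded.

The signature has at least one function symbol (g, arity 1) and at least one constant (c).
Iterating g gives infinitely many distinct ground terms: c, g(c), g(g(c)), ...
So the Herbrand universe is infinite.

infinite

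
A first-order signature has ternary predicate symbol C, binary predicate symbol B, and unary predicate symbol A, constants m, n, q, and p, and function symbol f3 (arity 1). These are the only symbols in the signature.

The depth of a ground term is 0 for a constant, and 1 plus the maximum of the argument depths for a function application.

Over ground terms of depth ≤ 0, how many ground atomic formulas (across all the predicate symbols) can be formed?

84

First count ground terms of depth ≤ 0.
Count level by level. With function symbols f3/1, the terms of depth ≤ k are the 4 constants together with each function applied to depth-≤(k−1) tuples, so N_k = 4 + N_{k-1}.
N_0 = 4
Explicitly: m, n, q, p.
So |H| = 4.
Each predicate of arity r yields |H|^r ground atoms (one per choice of an r-tuple from H):
  C: 4^3 = 64;  B: 4^2 = 16;  A: 4
Total ground atoms: 64 + 16 + 4 = 84.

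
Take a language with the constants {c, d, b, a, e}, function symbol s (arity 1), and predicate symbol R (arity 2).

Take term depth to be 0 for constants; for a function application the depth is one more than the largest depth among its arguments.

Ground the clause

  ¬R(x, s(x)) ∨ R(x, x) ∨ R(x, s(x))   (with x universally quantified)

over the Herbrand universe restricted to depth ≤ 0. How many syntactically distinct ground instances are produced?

Ground terms of depth ≤ 0:
  Write N_k for the number of ground terms of depth ≤ k. A term of depth ≤ k is either a constant or a function symbol applied to arguments of depth ≤ k−1, so N_k = 5 + N_{k-1}.
  N_0 = 5
  Explicitly: c, d, b, a, e.
So there are 5 ground terms available for substitution.
The variable x ranges independently over the available ground terms, and distinct assignments produce distinct instances.
Number of ground instances = 5.

5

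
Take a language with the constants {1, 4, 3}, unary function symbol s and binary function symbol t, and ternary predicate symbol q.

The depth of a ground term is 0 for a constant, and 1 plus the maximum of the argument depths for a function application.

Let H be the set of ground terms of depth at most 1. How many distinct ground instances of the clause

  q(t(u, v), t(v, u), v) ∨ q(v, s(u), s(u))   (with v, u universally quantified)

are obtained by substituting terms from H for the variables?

Ground terms of depth ≤ 1:
  Let N_k count ground terms of depth at most k. Each non-constant term of depth ≤ k is some function symbol applied to depth-≤(k−1) arguments, giving N_k = 3 + N_{k-1} + N_{k-1}^2.
  N_0 = 3
  N_1 = 3 + 3 + 3^2 = 15
So there are 15 ground terms available for substitution.
The body mentions every one of the 2 quantified variables; since ground terms form a free algebra, no two substitutions collapse to the same formula.
Number of ground instances = 15^2 = 225.

225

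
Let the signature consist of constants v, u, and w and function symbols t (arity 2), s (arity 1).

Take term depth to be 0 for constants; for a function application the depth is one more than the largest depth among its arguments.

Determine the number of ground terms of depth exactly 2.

If N_k denotes the number of depth-≤k ground terms, the 3 constants give N_0 = 3, and each function symbol of arity r contributes N_{k-1}^r new terms at level k: N_k = 3 + N_{k-1}^2 + N_{k-1}.
N_0 = 3
N_1 = 3 + 3^2 + 3 = 15
N_2 = 3 + 15^2 + 15 = 243
Terms of depth exactly 2: N_2 − N_1 = 243 − 15 = 228.

228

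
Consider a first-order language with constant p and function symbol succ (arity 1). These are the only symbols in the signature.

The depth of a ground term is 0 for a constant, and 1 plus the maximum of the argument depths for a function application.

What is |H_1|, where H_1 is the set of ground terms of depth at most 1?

2

If N_k denotes the number of depth-≤k ground terms, the 1 constant gives N_0 = 1, and each function symbol of arity r contributes N_{k-1}^r new terms at level k: N_k = 1 + N_{k-1}.
N_0 = 1
N_1 = 1 + 1 = 2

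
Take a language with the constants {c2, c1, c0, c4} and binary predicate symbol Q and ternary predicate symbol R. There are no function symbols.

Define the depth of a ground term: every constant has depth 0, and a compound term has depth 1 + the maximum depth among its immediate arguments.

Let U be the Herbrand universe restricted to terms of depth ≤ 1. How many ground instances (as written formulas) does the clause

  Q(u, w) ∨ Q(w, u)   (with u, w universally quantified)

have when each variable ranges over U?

16

Ground terms of depth ≤ 1:
  With no function symbols every ground term is a constant, so there are exactly 4 ground terms at every depth bound.
  N_0 = 4
  N_1 = 4
  Explicitly: c2, c1, c0, c4.
So there are 4 ground terms available for substitution.
The clause has 2 distinct variables (u, w), each appearing in the body. In the free term algebra distinct substitutions yield syntactically distinct ground instances.
Number of ground instances = 4^2 = 16.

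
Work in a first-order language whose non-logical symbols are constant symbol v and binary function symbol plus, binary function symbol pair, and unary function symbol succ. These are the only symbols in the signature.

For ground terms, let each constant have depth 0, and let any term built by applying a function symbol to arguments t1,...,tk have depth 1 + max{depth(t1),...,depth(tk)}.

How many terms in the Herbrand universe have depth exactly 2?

Write N_k for the number of ground terms of depth ≤ k. A term of depth ≤ k is either a constant or a function symbol applied to arguments of depth ≤ k−1, so N_k = 1 + N_{k-1}^2 + N_{k-1}^2 + N_{k-1}.
N_0 = 1
N_1 = 1 + 1^2 + 1^2 + 1 = 4
N_2 = 1 + 4^2 + 4^2 + 4 = 37
Terms of depth exactly 2: N_2 − N_1 = 37 − 4 = 33.

33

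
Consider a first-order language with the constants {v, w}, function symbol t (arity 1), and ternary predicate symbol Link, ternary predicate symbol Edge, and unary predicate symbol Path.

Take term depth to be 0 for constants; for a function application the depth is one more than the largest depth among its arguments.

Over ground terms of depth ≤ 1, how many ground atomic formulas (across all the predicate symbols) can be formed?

First count ground terms of depth ≤ 1.
If N_k denotes the number of depth-≤k ground terms, the 2 constants give N_0 = 2, and each function symbol of arity r contributes N_{k-1}^r new terms at level k: N_k = 2 + N_{k-1}.
N_0 = 2
N_1 = 2 + 2 = 4
Explicitly: v, w, t(v), t(w).
So |H| = 4.
A ground atom is a predicate applied to a tuple of terms from H, so the count is the sum over predicates of |H|^arity:
  Link: 4^3 = 64;  Edge: 4^3 = 64;  Path: 4
Total ground atoms: 64 + 64 + 4 = 132.

132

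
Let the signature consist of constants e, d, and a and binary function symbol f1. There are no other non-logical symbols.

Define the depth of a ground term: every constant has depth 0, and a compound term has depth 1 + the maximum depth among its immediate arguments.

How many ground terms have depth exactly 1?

Count level by level. With function symbols f1/2, the terms of depth ≤ k are the 3 constants together with each function applied to depth-≤(k−1) tuples, so N_k = 3 + N_{k-1}^2.
N_0 = 3
N_1 = 3 + 3^2 = 12
Terms of depth exactly 1: N_1 − N_0 = 12 − 3 = 9.

9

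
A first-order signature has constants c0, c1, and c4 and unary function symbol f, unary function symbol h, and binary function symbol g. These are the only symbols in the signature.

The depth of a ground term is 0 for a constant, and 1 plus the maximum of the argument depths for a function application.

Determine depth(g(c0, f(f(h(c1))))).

depth(h(c1)) = 1 + depth(c1) = 1 + 0 = 1
depth(f(h(c1))) = 1 + depth(h(c1)) = 1 + 1 = 2
depth(f(f(h(c1)))) = 1 + depth(f(h(c1))) = 1 + 2 = 3
depth(g(c0, f(f(h(c1))))) = 1 + max(0, 3) = 4

4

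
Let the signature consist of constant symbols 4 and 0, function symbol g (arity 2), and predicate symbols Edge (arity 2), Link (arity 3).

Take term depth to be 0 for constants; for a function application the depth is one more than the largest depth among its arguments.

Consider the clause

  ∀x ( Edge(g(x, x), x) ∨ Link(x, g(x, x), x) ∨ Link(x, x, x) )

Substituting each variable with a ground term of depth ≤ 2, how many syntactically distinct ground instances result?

38

Ground terms of depth ≤ 2:
  If N_k denotes the number of depth-≤k ground terms, the 2 constants give N_0 = 2, and each function symbol of arity r contributes N_{k-1}^r new terms at level k: N_k = 2 + N_{k-1}^2.
  N_0 = 2
  N_1 = 2 + 2^2 = 6
  N_2 = 2 + 6^2 = 38
So there are 38 ground terms available for substitution.
The clause has 1 distinct variable (x), which appears in the body. In the free term algebra distinct substitutions yield syntactically distinct ground instances.
Number of ground instances = 38.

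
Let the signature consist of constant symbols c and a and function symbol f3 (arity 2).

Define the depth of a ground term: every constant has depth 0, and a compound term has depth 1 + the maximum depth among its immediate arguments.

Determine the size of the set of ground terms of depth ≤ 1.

6

If N_k denotes the number of depth-≤k ground terms, the 2 constants give N_0 = 2, and each function symbol of arity r contributes N_{k-1}^r new terms at level k: N_k = 2 + N_{k-1}^2.
N_0 = 2
N_1 = 2 + 2^2 = 6
Explicitly: c, a, f3(c, c), f3(c, a), f3(a, c), f3(a, a).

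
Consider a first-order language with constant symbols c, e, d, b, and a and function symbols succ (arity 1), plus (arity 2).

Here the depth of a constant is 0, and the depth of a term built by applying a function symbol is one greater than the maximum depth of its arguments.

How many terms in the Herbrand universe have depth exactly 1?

Let N_k = |{terms of depth ≤ k}|. Then N_0 = 5 and N_k = 5 + N_{k-1} + N_{k-1}^2 for k ≥ 1 (one summand per function symbol, arity giving the exponent).
N_0 = 5
N_1 = 5 + 5 + 5^2 = 35
Terms of depth exactly 1: N_1 − N_0 = 35 − 5 = 30.

30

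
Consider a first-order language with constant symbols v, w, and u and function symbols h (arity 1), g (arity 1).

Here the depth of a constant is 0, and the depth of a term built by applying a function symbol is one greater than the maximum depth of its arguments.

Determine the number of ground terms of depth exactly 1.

If N_k denotes the number of depth-≤k ground terms, the 3 constants give N_0 = 3, and each function symbol of arity r contributes N_{k-1}^r new terms at level k: N_k = 3 + N_{k-1} + N_{k-1}.
N_0 = 3
N_1 = 3 + 3 + 3 = 9
Terms of depth exactly 1: N_1 − N_0 = 9 − 3 = 6.

6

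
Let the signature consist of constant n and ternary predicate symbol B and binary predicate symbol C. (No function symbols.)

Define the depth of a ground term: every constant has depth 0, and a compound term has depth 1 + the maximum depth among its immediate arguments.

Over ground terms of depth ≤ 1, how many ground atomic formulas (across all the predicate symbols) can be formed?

First count ground terms of depth ≤ 1.
With no function symbols every ground term is a constant, so there is exactly 1 ground term at every depth bound.
N_0 = 1
N_1 = 1
So |H| = 1.
Each predicate of arity r yields |H|^r ground atoms (one per choice of an r-tuple from H):
  B: 1^3 = 1;  C: 1^2 = 1
Total ground atoms: 1 + 1 = 2.

2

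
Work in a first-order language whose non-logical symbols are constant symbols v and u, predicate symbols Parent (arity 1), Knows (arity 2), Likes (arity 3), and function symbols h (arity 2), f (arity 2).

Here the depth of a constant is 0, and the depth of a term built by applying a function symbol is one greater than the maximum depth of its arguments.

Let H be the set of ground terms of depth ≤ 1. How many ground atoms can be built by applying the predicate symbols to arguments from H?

First count ground terms of depth ≤ 1.
Let N_k = |{terms of depth ≤ k}|. Then N_0 = 2 and N_k = 2 + N_{k-1}^2 + N_{k-1}^2 for k ≥ 1 (one summand per function symbol, arity giving the exponent).
N_0 = 2
N_1 = 2 + 2^2 + 2^2 = 10
Explicitly: v, u, h(v, v), h(v, u), h(u, v), h(u, u), f(v, v), f(v, u), f(u, v), f(u, u).
So |H| = 10.
Each predicate of arity r yields |H|^r ground atoms (one per choice of an r-tuple from H):
  Parent: 10;  Knows: 10^2 = 100;  Likes: 10^3 = 1000
Total ground atoms: 10 + 100 + 1000 = 1110.

1110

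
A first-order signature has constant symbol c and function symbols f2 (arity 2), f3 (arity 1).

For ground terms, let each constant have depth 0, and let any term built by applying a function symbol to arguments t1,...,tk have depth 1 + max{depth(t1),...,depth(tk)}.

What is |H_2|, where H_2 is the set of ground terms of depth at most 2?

13

Let N_k = |{terms of depth ≤ k}|. Then N_0 = 1 and N_k = 1 + N_{k-1}^2 + N_{k-1} for k ≥ 1 (one summand per function symbol, arity giving the exponent).
N_0 = 1
N_1 = 1 + 1^2 + 1 = 3
N_2 = 1 + 3^2 + 3 = 13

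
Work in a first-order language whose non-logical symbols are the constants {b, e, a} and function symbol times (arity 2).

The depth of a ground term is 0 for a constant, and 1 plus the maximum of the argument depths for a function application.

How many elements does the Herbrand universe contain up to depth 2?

Let N_k count ground terms of depth at most k. Each non-constant term of depth ≤ k is some function symbol applied to depth-≤(k−1) arguments, giving N_k = 3 + N_{k-1}^2.
N_0 = 3
N_1 = 3 + 3^2 = 12
N_2 = 3 + 12^2 = 147

147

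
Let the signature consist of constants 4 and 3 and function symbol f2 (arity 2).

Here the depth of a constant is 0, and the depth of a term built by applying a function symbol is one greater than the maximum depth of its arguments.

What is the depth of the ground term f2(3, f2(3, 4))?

depth(f2(3, 4)) = 1 + max(0, 0) = 1
depth(f2(3, f2(3, 4))) = 1 + max(0, 1) = 2

2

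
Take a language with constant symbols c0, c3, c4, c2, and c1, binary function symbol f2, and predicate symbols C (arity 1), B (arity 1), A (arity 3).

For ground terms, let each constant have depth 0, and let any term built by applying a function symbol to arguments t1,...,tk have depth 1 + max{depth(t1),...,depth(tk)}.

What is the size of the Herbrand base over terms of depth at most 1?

First count ground terms of depth ≤ 1.
If N_k denotes the number of depth-≤k ground terms, the 5 constants give N_0 = 5, and each function symbol of arity r contributes N_{k-1}^r new terms at level k: N_k = 5 + N_{k-1}^2.
N_0 = 5
N_1 = 5 + 5^2 = 30
So |H| = 30.
Ground atoms are formed by filling each argument slot of a predicate with a term from H, so an r-ary predicate gives |H|^r atoms:
  C: 30;  B: 30;  A: 30^3 = 27000
Total ground atoms: 30 + 30 + 27000 = 27060.

27060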